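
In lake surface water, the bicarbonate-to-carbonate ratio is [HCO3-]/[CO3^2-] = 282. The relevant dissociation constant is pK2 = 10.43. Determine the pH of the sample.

pH = 7.98

From K2 = [H⁺][CO3^2-]/[HCO3-]:  pH = pK2 − log₁₀([HCO3-]/[CO3^2-])
log₁₀(282) = +2.450
pH = 10.43 − (+2.450) = 7.98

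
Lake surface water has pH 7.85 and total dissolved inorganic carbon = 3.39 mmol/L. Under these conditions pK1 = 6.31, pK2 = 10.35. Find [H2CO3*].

[CO2*] = 0.0947 mmol/L

α₀ = 1 / (1 + K1/[H⁺] + K1K2/[H⁺]²) = 1 / (1 + 10^+1.54 + 10^-0.96)
   = 1 / (1 + 34.674 + 0.10965) = 1/35.783 = 0.02795
[CO2*] = α₀ × DIC = 0.02795 × 3.39 = 0.0947 mmol/L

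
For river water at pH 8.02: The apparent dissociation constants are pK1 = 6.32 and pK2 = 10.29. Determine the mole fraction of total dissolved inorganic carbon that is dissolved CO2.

α₀ = 0.0195

α₀ = 1 / (1 + K1/[H⁺] + K1K2/[H⁺]²) = 1 / (1 + 10^+1.70 + 10^-0.57)
   = 1 / (1 + 50.119 + 0.26915) = 1/51.388 = 0.01946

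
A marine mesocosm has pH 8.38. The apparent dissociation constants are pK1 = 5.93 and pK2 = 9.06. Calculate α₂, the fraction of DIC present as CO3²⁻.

α₂ = 0.172

α₂ = 1 / (1 + [H⁺]/K2 + [H⁺]²/(K1K2)) = 1 / (1 + 10^+0.68 + 10^-1.77)
   = 1 / (1 + 4.7863 + 0.016982) = 1/5.8033 = 0.1723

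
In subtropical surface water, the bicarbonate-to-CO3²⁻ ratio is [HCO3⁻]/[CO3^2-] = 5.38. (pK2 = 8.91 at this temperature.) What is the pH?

From K2 = [H⁺][CO3^2-]/[HCO3⁻]:  pH = pK2 − log₁₀([HCO3⁻]/[CO3^2-])
log₁₀(5.38) = +0.731
pH = 8.91 − (+0.731) = 8.18

pH = 8.18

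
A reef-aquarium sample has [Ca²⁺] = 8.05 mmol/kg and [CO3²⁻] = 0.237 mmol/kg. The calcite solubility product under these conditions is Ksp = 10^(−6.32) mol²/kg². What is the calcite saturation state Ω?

Ω = 3.99

Ksp = 10^(−6.32) = 4.786×10^-7
Ω = [Ca²⁺][CO3²⁻]/Ksp = (8.05×10^-3)(0.237×10^-3) / 4.786×10^-7 = 3.99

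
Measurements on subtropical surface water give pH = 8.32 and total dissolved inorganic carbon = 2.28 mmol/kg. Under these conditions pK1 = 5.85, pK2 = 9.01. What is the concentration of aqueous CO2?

[CO2*] = 6.40 μmol/kg

α₀ = 1 / (1 + K1/[H⁺] + K1K2/[H⁺]²) = 1 / (1 + 10^+2.47 + 10^+1.78)
   = 1 / (1 + 295.12 + 60.256) = 1/356.38 = 0.002806
[CO2*] = α₀ × DIC = 0.002806 × 2.28 = 0.00640 mmol/kg = 6.40 μmol/kg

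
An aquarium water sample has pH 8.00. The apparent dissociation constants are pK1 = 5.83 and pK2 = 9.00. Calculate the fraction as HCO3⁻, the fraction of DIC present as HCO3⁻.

α₁ = 1 / (1 + [H⁺]/K1 + K2/[H⁺]) = 1 / (1 + 10^-2.17 + 10^-1.00)
   = 1 / (1 + 0.0067608 + 0.10000) = 1/1.1068 = 0.9035

α₁ = 0.904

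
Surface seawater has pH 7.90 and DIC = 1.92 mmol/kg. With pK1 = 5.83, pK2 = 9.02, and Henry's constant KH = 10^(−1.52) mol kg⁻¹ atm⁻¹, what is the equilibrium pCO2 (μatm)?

pCO2 = 499 μatm

α₀ = 1 / (1 + K1/[H⁺] + K1K2/[H⁺]²) = 1 / (1 + 10^+2.07 + 10^+0.95)
   = 1 / (1 + 117.49 + 8.9125) = 1/127.40 = 0.007849
[CO2*] = α₀ × DIC = 0.007849 × 1.92 = 0.01507 mmol/kg = 15.07 μmol/kg
pCO2 = [CO2*]/KH = 1.507×10^-5 / 3.020×10^-2 = 499 μatm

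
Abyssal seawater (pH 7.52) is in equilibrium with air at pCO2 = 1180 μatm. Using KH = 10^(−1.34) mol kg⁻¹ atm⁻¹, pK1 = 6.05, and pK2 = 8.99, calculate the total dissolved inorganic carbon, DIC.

[CO2*] = KH · pCO2 = 10^(−1.34) × 1180×10^-6 = 5.394×10^-5 mol/kg
α₀ = 1/(1 + K1/[H⁺] + K1K2/[H⁺]²) = 1/(1 + 10^+1.47 + 10^-0.00) = 0.03173
DIC = [CO2*]/α₀ = 5.394×10^-5 / 0.03173 = 1.70 mmol/kg

DIC = 1.70 mmol/kg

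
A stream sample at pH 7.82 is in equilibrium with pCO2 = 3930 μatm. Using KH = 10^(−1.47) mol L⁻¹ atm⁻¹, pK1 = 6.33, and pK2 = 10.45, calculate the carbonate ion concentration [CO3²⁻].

[CO3²⁻] = 9.65 μmol/L

[CO2*] = KH · pCO2 = 10^(−1.47) × 3930×10^-6 = 1.332×10^-4 mol/L
α₀ = 1/(1 + K1/[H⁺] + K1K2/[H⁺]²) = 1/(1 + 10^+1.49 + 10^-1.14) = 0.03127
DIC = [CO2*]/α₀ = 1.332×10^-4 / 0.03127 = 4.258 mmol/L
[CO3²⁻] = α₂·DIC; α₂ = 0.002266, so [CO3²⁻] = 0.002266 × 4.258 = 0.00965 mmol/L = 9.65 μmol/L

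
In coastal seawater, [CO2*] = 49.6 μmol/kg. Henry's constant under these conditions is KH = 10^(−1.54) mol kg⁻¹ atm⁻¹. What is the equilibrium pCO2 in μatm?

pCO2 = 1720 μatm

KH = 10^(−1.54) = 2.884×10^-2 mol kg⁻¹ atm⁻¹
pCO2 = [CO2*]/KH = 49.6×10^-6 / 2.884×10^-2 = 1.72×10^-3 atm = 1720 μatm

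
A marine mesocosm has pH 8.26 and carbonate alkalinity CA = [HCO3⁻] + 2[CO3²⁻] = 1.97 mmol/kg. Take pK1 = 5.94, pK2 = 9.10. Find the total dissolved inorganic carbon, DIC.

CA = [HCO3⁻] + 2[CO3²⁻] = (α₁ + 2α₂)·DIC
At pH 8.26: [H⁺]/K1 = 10^-2.32 = 0.0047863, K2/[H⁺] = 10^-0.84 = 0.14454
α₁ = 1/(1 + 0.0047863 + 0.14454) = 1/1.1493 = 0.8701; α₂ = α₁·K2/[H⁺] = 0.1258
α₁ + 2α₂ = 1.1216
DIC = CA / (α₁ + 2α₂) = 1.97 / 1.1216 = 1.76 mmol/kg

DIC = 1.76 mmol/kg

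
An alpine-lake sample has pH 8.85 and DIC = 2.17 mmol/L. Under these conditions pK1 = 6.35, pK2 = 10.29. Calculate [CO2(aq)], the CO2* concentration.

α₀ = 1 / (1 + K1/[H⁺] + K1K2/[H⁺]²) = 1 / (1 + 10^+2.50 + 10^+1.06)
   = 1 / (1 + 316.23 + 11.482) = 1/328.71 = 0.003042
[CO2*] = α₀ × DIC = 0.003042 × 2.17 = 0.00660 mmol/L = 6.60 μmol/L

[CO2*] = 6.60 μmol/L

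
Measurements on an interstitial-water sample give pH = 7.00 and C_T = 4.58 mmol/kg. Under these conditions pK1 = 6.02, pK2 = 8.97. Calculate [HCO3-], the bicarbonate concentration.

α₁ = 1 / (1 + [H⁺]/K1 + K2/[H⁺]) = 1 / (1 + 10^-0.98 + 10^-1.97)
   = 1 / (1 + 0.10471 + 0.010715) = 1/1.1154 = 0.8965
[HCO3⁻] = α₁ × DIC = 0.8965 × 4.58 = 4.11 mmol/kg

[HCO3⁻] = 4.11 mmol/kg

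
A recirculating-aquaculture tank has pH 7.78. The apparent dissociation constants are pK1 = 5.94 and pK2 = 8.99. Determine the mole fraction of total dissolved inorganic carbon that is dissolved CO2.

α₀ = 1 / (1 + K1/[H⁺] + K1K2/[H⁺]²) = 1 / (1 + 10^+1.84 + 10^+0.63)
   = 1 / (1 + 69.183 + 4.2658) = 1/74.449 = 0.01343

α₀ = 0.0134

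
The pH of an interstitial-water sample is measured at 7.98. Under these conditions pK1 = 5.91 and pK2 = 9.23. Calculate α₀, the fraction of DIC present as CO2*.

α₀ = 1 / (1 + K1/[H⁺] + K1K2/[H⁺]²) = 1 / (1 + 10^+2.07 + 10^+0.82)
   = 1 / (1 + 117.49 + 6.6069) = 1/125.10 = 0.007994

α₀ = 0.00799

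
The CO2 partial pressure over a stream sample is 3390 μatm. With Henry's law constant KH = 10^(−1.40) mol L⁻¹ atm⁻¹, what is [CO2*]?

[CO2*] = 135 μmol/L

KH = 10^(−1.40) = 3.981×10^-2 mol L⁻¹ atm⁻¹
[CO2*] = KH · pCO2 = 3.981×10^-2 × 3390×10^-6 atm = 1.35×10^-4 mol/L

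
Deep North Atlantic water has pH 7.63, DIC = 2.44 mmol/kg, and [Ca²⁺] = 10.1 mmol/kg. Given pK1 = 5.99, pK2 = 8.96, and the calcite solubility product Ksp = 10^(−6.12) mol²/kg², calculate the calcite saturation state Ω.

Ω = 1.42

α₂ = 1 / (1 + [H⁺]/K2 + [H⁺]²/(K1K2)) = 1 / (1 + 10^+1.33 + 10^-0.31)
   = 1 / (1 + 21.380 + 0.48978) = 1/22.869 = 0.04373
[CO3²⁻] = α₂ × DIC = 0.04373 × 2.44 = 0.1067 mmol/kg
Ksp = 10^(−6.12) = 7.586×10^-7
Ω = [Ca²⁺][CO3²⁻]/Ksp = (10.1×10^-3)(1.067×10^-4) / 7.586×10^-7 = 1.42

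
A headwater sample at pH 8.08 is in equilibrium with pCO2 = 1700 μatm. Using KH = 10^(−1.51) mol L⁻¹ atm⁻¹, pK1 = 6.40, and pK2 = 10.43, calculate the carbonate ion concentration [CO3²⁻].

[CO2*] = KH · pCO2 = 10^(−1.51) × 1700×10^-6 = 5.254×10^-5 mol/L
α₀ = 1/(1 + K1/[H⁺] + K1K2/[H⁺]²) = 1/(1 + 10^+1.68 + 10^-0.67) = 0.02038
DIC = [CO2*]/α₀ = 5.254×10^-5 / 0.02038 = 2.578 mmol/L
[CO3²⁻] = α₂·DIC; α₂ = 0.004356, so [CO3²⁻] = 0.004356 × 2.578 = 0.0112 mmol/L = 11.2 μmol/L

[CO3²⁻] = 11.2 μmol/L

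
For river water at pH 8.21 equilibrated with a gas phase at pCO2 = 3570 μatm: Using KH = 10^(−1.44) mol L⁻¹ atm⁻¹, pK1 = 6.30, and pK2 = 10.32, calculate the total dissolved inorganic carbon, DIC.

DIC = 10.7 mmol/L

[CO2*] = KH · pCO2 = 10^(−1.44) × 3570×10^-6 = 1.296×10^-4 mol/L
α₀ = 1/(1 + K1/[H⁺] + K1K2/[H⁺]²) = 1/(1 + 10^+1.91 + 10^-0.20) = 0.01206
DIC = [CO2*]/α₀ = 1.296×10^-4 / 0.01206 = 10.7 mmol/L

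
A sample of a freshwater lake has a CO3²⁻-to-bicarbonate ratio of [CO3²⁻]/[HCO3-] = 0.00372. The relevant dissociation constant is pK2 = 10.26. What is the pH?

pH = 7.83

From K2 = [H⁺][CO3²⁻]/[HCO3-]:  pH = pK2 + log₁₀([CO3²⁻]/[HCO3-])
log₁₀(0.00372) = -2.429
pH = 10.26 + (-2.429) = 7.83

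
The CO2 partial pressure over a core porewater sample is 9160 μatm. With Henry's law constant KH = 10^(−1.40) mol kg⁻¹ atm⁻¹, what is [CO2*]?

KH = 10^(−1.40) = 3.981×10^-2 mol kg⁻¹ atm⁻¹
[CO2*] = KH · pCO2 = 3.981×10^-2 × 9160×10^-6 atm = 3.65×10^-4 mol/kg

[CO2*] = 365 μmol/kg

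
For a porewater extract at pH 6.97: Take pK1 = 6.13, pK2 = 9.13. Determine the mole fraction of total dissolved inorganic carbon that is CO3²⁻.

α₂ = 0.00601

α₂ = 1 / (1 + [H⁺]/K2 + [H⁺]²/(K1K2)) = 1 / (1 + 10^+2.16 + 10^+1.32)
   = 1 / (1 + 144.54 + 20.893) = 1/166.44 = 0.006008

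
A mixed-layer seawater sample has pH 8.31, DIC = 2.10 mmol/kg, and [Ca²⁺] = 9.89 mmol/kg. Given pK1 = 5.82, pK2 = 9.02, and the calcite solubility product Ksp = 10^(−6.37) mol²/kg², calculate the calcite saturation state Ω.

α₂ = 1 / (1 + [H⁺]/K2 + [H⁺]²/(K1K2)) = 1 / (1 + 10^+0.71 + 10^-1.78)
   = 1 / (1 + 5.1286 + 0.016596) = 1/6.1452 = 0.1627
[CO3²⁻] = α₂ × DIC = 0.1627 × 2.10 = 0.3417 mmol/kg
Ksp = 10^(−6.37) = 4.266×10^-7
Ω = [Ca²⁺][CO3²⁻]/Ksp = (9.89×10^-3)(3.417×10^-4) / 4.266×10^-7 = 7.92

Ω = 7.92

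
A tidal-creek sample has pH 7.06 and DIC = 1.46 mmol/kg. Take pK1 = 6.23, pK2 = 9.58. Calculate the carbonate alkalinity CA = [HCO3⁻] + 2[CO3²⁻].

CA = [HCO3⁻] + 2[CO3²⁻] = (α₁ + 2α₂)·DIC
At pH 7.06: [H⁺]/K1 = 10^-0.83 = 0.14791, K2/[H⁺] = 10^-2.52 = 0.0030200
α₁ = 1/(1 + 0.14791 + 0.0030200) = 1/1.1509 = 0.8689; α₂ = α₁·K2/[H⁺] = 0.002624
α₁ + 2α₂ = 0.8741
CA = 0.8741 × 1.46 = 1.28 mmol/kg

CA = 1.28 mmol/kg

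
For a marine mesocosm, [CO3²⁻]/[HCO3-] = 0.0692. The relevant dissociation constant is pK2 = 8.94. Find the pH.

From K2 = [H⁺][CO3²⁻]/[HCO3-]:  pH = pK2 + log₁₀([CO3²⁻]/[HCO3-])
log₁₀(0.0692) = -1.160
pH = 8.94 + (-1.160) = 7.78

pH = 7.78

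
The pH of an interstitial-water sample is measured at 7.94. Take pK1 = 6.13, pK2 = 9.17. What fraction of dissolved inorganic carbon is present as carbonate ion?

α₂ = 1 / (1 + [H⁺]/K2 + [H⁺]²/(K1K2)) = 1 / (1 + 10^+1.23 + 10^-0.58)
   = 1 / (1 + 16.982 + 0.26303) = 1/18.245 = 0.05481

α₂ = 0.0548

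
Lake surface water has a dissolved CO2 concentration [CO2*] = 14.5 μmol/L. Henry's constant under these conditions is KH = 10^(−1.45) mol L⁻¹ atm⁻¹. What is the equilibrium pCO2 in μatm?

KH = 10^(−1.45) = 3.548×10^-2 mol L⁻¹ atm⁻¹
pCO2 = [CO2*]/KH = 14.5×10^-6 / 3.548×10^-2 = 4.09×10^-4 atm = 409 μatm

pCO2 = 409 μatm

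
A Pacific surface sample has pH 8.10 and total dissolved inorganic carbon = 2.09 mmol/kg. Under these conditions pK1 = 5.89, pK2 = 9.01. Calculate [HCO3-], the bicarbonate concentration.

α₁ = 1 / (1 + [H⁺]/K1 + K2/[H⁺]) = 1 / (1 + 10^-2.21 + 10^-0.91)
   = 1 / (1 + 0.0061660 + 0.12303) = 1/1.1292 = 0.8856
[HCO3⁻] = α₁ × DIC = 0.8856 × 2.09 = 1.85 mmol/kg

[HCO3⁻] = 1.85 mmol/kg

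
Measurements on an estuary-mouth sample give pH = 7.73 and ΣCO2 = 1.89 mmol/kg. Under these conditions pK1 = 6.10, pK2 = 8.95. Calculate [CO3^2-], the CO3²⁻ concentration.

α₂ = 1 / (1 + [H⁺]/K2 + [H⁺]²/(K1K2)) = 1 / (1 + 10^+1.22 + 10^-0.41)
   = 1 / (1 + 16.596 + 0.38905) = 1/17.985 = 0.05560
[CO3²⁻] = α₂ × DIC = 0.05560 × 1.89 = 0.105 mmol/kg

[CO3²⁻] = 0.105 mmol/kg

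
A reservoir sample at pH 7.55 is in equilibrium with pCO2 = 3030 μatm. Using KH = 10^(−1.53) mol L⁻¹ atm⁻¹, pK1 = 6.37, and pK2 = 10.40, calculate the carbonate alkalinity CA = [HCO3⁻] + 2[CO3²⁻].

CA = 1.36 mmol/L

[CO2*] = KH · pCO2 = 10^(−1.53) × 3030×10^-6 = 8.942×10^-5 mol/L
α₀ = 1/(1 + K1/[H⁺] + K1K2/[H⁺]²) = 1/(1 + 10^+1.18 + 10^-1.67) = 0.06189
DIC = [CO2*]/α₀ = 8.942×10^-5 / 0.06189 = 1.445 mmol/L
CA = (α₁ + 2α₂)·DIC = (0.9368 + 2×0.001323) × 1.445 = 1.36 mmol/L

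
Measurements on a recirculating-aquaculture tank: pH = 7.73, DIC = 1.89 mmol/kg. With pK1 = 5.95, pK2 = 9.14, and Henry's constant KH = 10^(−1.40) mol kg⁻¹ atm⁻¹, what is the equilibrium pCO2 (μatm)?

α₀ = 1 / (1 + K1/[H⁺] + K1K2/[H⁺]²) = 1 / (1 + 10^+1.78 + 10^+0.37)
   = 1 / (1 + 60.256 + 2.3442) = 1/63.600 = 0.01572
[CO2*] = α₀ × DIC = 0.01572 × 1.89 = 0.02972 mmol/kg
pCO2 = [CO2*]/KH = 2.972×10^-5 / 3.981×10^-2 = 746 μatm

pCO2 = 746 μatm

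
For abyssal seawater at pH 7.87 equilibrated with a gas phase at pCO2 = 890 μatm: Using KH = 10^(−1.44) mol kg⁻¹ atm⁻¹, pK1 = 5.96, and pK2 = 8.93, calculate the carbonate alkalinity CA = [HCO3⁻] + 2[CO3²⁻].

[CO2*] = KH · pCO2 = 10^(−1.44) × 890×10^-6 = 3.231×10^-5 mol/kg
α₀ = 1/(1 + K1/[H⁺] + K1K2/[H⁺]²) = 1/(1 + 10^+1.91 + 10^+0.85) = 0.01119
DIC = [CO2*]/α₀ = 3.231×10^-5 / 0.01119 = 2.888 mmol/kg
CA = (α₁ + 2α₂)·DIC = (0.9096 + 2×0.07922) × 2.888 = 3.08 mmol/kg

CA = 3.08 mmol/kg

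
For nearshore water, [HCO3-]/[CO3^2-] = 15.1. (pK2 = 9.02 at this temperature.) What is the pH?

pH = 7.84

From K2 = [H⁺][CO3^2-]/[HCO3-]:  pH = pK2 − log₁₀([HCO3-]/[CO3^2-])
log₁₀(15.1) = +1.179
pH = 9.02 − (+1.179) = 7.84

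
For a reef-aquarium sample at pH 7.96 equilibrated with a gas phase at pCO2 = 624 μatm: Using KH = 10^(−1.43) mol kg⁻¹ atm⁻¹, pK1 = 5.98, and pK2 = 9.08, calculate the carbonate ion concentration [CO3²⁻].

[CO3²⁻] = 0.168 mmol/kg

[CO2*] = KH · pCO2 = 10^(−1.43) × 624×10^-6 = 2.318×10^-5 mol/kg
α₀ = 1/(1 + K1/[H⁺] + K1K2/[H⁺]²) = 1/(1 + 10^+1.98 + 10^+0.86) = 0.009639
DIC = [CO2*]/α₀ = 2.318×10^-5 / 0.009639 = 2.405 mmol/kg
[CO3²⁻] = α₂·DIC; α₂ = 0.06983, so [CO3²⁻] = 0.06983 × 2.405 = 0.168 mmol/kg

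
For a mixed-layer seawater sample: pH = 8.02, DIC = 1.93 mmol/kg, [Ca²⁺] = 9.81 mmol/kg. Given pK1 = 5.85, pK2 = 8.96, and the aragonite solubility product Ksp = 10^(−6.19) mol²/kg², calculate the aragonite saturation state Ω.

α₂ = 1 / (1 + [H⁺]/K2 + [H⁺]²/(K1K2)) = 1 / (1 + 10^+0.94 + 10^-1.23)
   = 1 / (1 + 8.7096 + 0.058884) = 1/9.7685 = 0.1024
[CO3²⁻] = α₂ × DIC = 0.1024 × 1.93 = 0.1976 mmol/kg
Ksp = 10^(−6.19) = 6.457×10^-7
Ω = [Ca²⁺][CO3²⁻]/Ksp = (9.81×10^-3)(1.976×10^-4) / 6.457×10^-7 = 3.00

Ω = 3.00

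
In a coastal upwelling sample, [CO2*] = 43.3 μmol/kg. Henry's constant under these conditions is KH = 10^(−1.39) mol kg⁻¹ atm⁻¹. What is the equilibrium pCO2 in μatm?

pCO2 = 1060 μatm

KH = 10^(−1.39) = 4.074×10^-2 mol kg⁻¹ atm⁻¹
pCO2 = [CO2*]/KH = 43.3×10^-6 / 4.074×10^-2 = 1.06×10^-3 atm = 1060 μatm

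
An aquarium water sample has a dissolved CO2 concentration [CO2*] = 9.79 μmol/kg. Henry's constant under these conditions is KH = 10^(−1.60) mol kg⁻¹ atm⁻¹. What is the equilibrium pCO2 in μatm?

KH = 10^(−1.60) = 2.512×10^-2 mol kg⁻¹ atm⁻¹
pCO2 = [CO2*]/KH = 9.79×10^-6 / 2.512×10^-2 = 3.90×10^-4 atm = 390 μatm

pCO2 = 390 μatm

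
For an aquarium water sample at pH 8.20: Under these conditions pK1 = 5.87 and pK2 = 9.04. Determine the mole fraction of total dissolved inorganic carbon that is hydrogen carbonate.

α₁ = 1 / (1 + [H⁺]/K1 + K2/[H⁺]) = 1 / (1 + 10^-2.33 + 10^-0.84)
   = 1 / (1 + 0.0046774 + 0.14454) = 1/1.1492 = 0.8702

α₁ = 0.870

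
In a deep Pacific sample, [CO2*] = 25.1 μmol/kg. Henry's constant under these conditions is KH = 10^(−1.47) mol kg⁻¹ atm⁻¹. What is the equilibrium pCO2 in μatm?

KH = 10^(−1.47) = 3.388×10^-2 mol kg⁻¹ atm⁻¹
pCO2 = [CO2*]/KH = 25.1×10^-6 / 3.388×10^-2 = 7.41×10^-4 atm = 741 μatm

pCO2 = 741 μatm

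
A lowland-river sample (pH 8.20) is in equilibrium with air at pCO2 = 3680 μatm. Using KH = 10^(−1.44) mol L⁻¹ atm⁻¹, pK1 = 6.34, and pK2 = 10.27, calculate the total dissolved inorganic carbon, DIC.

DIC = 9.90 mmol/L

[CO2*] = KH · pCO2 = 10^(−1.44) × 3680×10^-6 = 1.336×10^-4 mol/L
α₀ = 1/(1 + K1/[H⁺] + K1K2/[H⁺]²) = 1/(1 + 10^+1.86 + 10^-0.21) = 0.01350
DIC = [CO2*]/α₀ = 1.336×10^-4 / 0.01350 = 9.90 mmol/L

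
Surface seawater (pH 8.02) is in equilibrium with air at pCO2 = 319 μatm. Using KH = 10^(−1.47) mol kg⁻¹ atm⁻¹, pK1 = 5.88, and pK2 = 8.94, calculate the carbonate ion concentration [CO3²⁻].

[CO3²⁻] = 0.179 mmol/kg

[CO2*] = KH · pCO2 = 10^(−1.47) × 319×10^-6 = 1.081×10^-5 mol/kg
α₀ = 1/(1 + K1/[H⁺] + K1K2/[H⁺]²) = 1/(1 + 10^+2.14 + 10^+1.22) = 0.006425
DIC = [CO2*]/α₀ = 1.081×10^-5 / 0.006425 = 1.682 mmol/kg
[CO3²⁻] = α₂·DIC; α₂ = 0.1066, so [CO3²⁻] = 0.1066 × 1.682 = 0.179 mmol/kg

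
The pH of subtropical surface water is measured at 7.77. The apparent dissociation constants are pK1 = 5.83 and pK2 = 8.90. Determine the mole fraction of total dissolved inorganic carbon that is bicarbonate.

α₁ = 0.921

α₁ = 1 / (1 + [H⁺]/K1 + K2/[H⁺]) = 1 / (1 + 10^-1.94 + 10^-1.13)
   = 1 / (1 + 0.011482 + 0.074131) = 1/1.0856 = 0.9211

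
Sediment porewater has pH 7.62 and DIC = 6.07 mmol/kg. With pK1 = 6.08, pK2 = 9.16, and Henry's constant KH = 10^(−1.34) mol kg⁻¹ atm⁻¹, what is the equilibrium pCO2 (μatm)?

pCO2 = 3620 μatm

α₀ = 1 / (1 + K1/[H⁺] + K1K2/[H⁺]²) = 1 / (1 + 10^+1.54 + 10^+0.00)
   = 1 / (1 + 34.674 + 1.0000) = 1/36.674 = 0.02727
[CO2*] = α₀ × DIC = 0.02727 × 6.07 = 0.1655 mmol/kg
pCO2 = [CO2*]/KH = 1.655×10^-4 / 4.571×10^-2 = 3620 μatm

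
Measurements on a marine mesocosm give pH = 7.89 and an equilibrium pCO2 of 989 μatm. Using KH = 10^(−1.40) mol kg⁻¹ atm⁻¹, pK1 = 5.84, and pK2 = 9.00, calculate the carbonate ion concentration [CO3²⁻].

[CO2*] = KH · pCO2 = 10^(−1.40) × 989×10^-6 = 3.937×10^-5 mol/kg
α₀ = 1/(1 + K1/[H⁺] + K1K2/[H⁺]²) = 1/(1 + 10^+2.05 + 10^+0.94) = 0.008203
DIC = [CO2*]/α₀ = 3.937×10^-5 / 0.008203 = 4.800 mmol/kg
[CO3²⁻] = α₂·DIC; α₂ = 0.07144, so [CO3²⁻] = 0.07144 × 4.800 = 0.343 mmol/kg

[CO3²⁻] = 0.343 mmol/kg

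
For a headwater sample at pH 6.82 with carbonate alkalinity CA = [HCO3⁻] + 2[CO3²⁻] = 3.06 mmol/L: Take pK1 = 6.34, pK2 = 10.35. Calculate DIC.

DIC = 4.07 mmol/L

CA = [HCO3⁻] + 2[CO3²⁻] = (α₁ + 2α₂)·DIC
At pH 6.82: [H⁺]/K1 = 10^-0.48 = 0.33113, K2/[H⁺] = 10^-3.53 = 0.00029512
α₁ = 1/(1 + 0.33113 + 0.00029512) = 1/1.3314 = 0.7511; α₂ = α₁·K2/[H⁺] = 0.0002217
α₁ + 2α₂ = 0.7515
DIC = CA / (α₁ + 2α₂) = 3.06 / 0.7515 = 4.07 mmol/L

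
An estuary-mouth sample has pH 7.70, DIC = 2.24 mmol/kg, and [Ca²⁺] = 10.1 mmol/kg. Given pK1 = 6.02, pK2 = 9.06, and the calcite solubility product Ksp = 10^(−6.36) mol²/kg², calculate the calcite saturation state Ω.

Ω = 2.13

α₂ = 1 / (1 + [H⁺]/K2 + [H⁺]²/(K1K2)) = 1 / (1 + 10^+1.36 + 10^-0.32)
   = 1 / (1 + 22.909 + 0.47863) = 1/24.387 = 0.04100
[CO3²⁻] = α₂ × DIC = 0.04100 × 2.24 = 0.09185 mmol/kg
Ksp = 10^(−6.36) = 4.365×10^-7
Ω = [Ca²⁺][CO3²⁻]/Ksp = (10.1×10^-3)(9.185×10^-5) / 4.365×10^-7 = 2.13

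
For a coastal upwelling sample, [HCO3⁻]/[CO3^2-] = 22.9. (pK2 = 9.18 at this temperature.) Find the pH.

pH = 7.82

From K2 = [H⁺][CO3^2-]/[HCO3⁻]:  pH = pK2 − log₁₀([HCO3⁻]/[CO3^2-])
log₁₀(22.9) = +1.360
pH = 9.18 − (+1.360) = 7.82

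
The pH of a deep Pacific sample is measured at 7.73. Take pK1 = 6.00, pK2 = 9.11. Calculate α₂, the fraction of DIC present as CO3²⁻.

α₂ = 1 / (1 + [H⁺]/K2 + [H⁺]²/(K1K2)) = 1 / (1 + 10^+1.38 + 10^-0.35)
   = 1 / (1 + 23.988 + 0.44668) = 1/25.435 = 0.03932

α₂ = 0.0393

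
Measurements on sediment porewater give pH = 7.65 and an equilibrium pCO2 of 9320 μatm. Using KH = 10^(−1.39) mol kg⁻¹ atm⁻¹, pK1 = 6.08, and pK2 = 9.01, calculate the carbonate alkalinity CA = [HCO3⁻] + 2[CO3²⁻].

[CO2*] = KH · pCO2 = 10^(−1.39) × 9320×10^-6 = 3.797×10^-4 mol/kg
α₀ = 1/(1 + K1/[H⁺] + K1K2/[H⁺]²) = 1/(1 + 10^+1.57 + 10^+0.21) = 0.02514
DIC = [CO2*]/α₀ = 3.797×10^-4 / 0.02514 = 15.10 mmol/kg
CA = (α₁ + 2α₂)·DIC = (0.9341 + 2×0.04077) × 15.10 = 15.3 mmol/kg

CA = 15.3 mmol/kg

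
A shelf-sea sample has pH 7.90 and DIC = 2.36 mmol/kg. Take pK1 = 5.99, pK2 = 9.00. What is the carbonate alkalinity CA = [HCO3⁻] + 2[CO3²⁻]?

CA = 2.51 mmol/kg

CA = [HCO3⁻] + 2[CO3²⁻] = (α₁ + 2α₂)·DIC
At pH 7.90: [H⁺]/K1 = 10^-1.91 = 0.012303, K2/[H⁺] = 10^-1.10 = 0.079433
α₁ = 1/(1 + 0.012303 + 0.079433) = 1/1.0917 = 0.9160; α₂ = α₁·K2/[H⁺] = 0.07276
α₁ + 2α₂ = 1.0615
CA = 1.0615 × 2.36 = 2.51 mmol/kg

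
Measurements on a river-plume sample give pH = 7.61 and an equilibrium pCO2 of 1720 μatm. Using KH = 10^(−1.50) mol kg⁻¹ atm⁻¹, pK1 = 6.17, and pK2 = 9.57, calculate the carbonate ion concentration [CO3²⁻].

[CO3²⁻] = 16.4 μmol/kg

[CO2*] = KH · pCO2 = 10^(−1.50) × 1720×10^-6 = 5.439×10^-5 mol/kg
α₀ = 1/(1 + K1/[H⁺] + K1K2/[H⁺]²) = 1/(1 + 10^+1.44 + 10^-0.52) = 0.03467
DIC = [CO2*]/α₀ = 5.439×10^-5 / 0.03467 = 1.569 mmol/kg
[CO3²⁻] = α₂·DIC; α₂ = 0.01047, so [CO3²⁻] = 0.01047 × 1.569 = 0.0164 mmol/kg = 16.4 μmol/kg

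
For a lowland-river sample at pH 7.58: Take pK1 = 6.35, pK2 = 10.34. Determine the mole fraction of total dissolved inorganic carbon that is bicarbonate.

α₁ = 1 / (1 + [H⁺]/K1 + K2/[H⁺]) = 1 / (1 + 10^-1.23 + 10^-2.76)
   = 1 / (1 + 0.058884 + 0.0017378) = 1/1.0606 = 0.9428

α₁ = 0.943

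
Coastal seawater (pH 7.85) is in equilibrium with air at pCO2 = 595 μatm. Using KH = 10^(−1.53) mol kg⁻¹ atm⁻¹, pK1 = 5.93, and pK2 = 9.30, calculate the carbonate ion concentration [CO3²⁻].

[CO2*] = KH · pCO2 = 10^(−1.53) × 595×10^-6 = 1.756×10^-5 mol/kg
α₀ = 1/(1 + K1/[H⁺] + K1K2/[H⁺]²) = 1/(1 + 10^+1.92 + 10^+0.47) = 0.01148
DIC = [CO2*]/α₀ = 1.756×10^-5 / 0.01148 = 1.530 mmol/kg
[CO3²⁻] = α₂·DIC; α₂ = 0.03387, so [CO3²⁻] = 0.03387 × 1.530 = 0.0518 mmol/kg

[CO3²⁻] = 0.0518 mmol/kg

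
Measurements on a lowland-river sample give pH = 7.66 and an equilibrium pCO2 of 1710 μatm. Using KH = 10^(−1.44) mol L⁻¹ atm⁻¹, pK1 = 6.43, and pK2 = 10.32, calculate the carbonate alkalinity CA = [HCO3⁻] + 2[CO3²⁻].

CA = 1.06 mmol/L

[CO2*] = KH · pCO2 = 10^(−1.44) × 1710×10^-6 = 6.209×10^-5 mol/L
α₀ = 1/(1 + K1/[H⁺] + K1K2/[H⁺]²) = 1/(1 + 10^+1.23 + 10^-1.43) = 0.05550
DIC = [CO2*]/α₀ = 6.209×10^-5 / 0.05550 = 1.119 mmol/L
CA = (α₁ + 2α₂)·DIC = (0.9424 + 2×0.002062) × 1.119 = 1.06 mmol/L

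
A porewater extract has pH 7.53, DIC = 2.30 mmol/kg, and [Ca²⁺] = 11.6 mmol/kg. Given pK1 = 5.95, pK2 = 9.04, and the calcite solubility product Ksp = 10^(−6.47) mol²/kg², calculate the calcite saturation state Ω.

α₂ = 1 / (1 + [H⁺]/K2 + [H⁺]²/(K1K2)) = 1 / (1 + 10^+1.51 + 10^-0.07)
   = 1 / (1 + 32.359 + 0.85114) = 1/34.211 = 0.02923
[CO3²⁻] = α₂ × DIC = 0.02923 × 2.30 = 0.06723 mmol/kg
Ksp = 10^(−6.47) = 3.388×10^-7
Ω = [Ca²⁺][CO3²⁻]/Ksp = (11.6×10^-3)(6.723×10^-5) / 3.388×10^-7 = 2.30

Ω = 2.30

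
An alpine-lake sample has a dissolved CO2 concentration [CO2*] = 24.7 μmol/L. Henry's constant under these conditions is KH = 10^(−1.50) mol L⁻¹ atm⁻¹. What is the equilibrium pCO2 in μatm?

pCO2 = 781 μatm

KH = 10^(−1.50) = 3.162×10^-2 mol L⁻¹ atm⁻¹
pCO2 = [CO2*]/KH = 24.7×10^-6 / 3.162×10^-2 = 7.81×10^-4 atm = 781 μatm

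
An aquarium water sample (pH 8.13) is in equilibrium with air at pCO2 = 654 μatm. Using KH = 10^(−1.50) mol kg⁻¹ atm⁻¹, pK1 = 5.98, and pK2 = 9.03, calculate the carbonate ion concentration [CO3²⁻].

[CO3²⁻] = 0.368 mmol/kg

[CO2*] = KH · pCO2 = 10^(−1.50) × 654×10^-6 = 2.068×10^-5 mol/kg
α₀ = 1/(1 + K1/[H⁺] + K1K2/[H⁺]²) = 1/(1 + 10^+2.15 + 10^+1.25) = 0.006249
DIC = [CO2*]/α₀ = 2.068×10^-5 / 0.006249 = 3.310 mmol/kg
[CO3²⁻] = α₂·DIC; α₂ = 0.1111, so [CO3²⁻] = 0.1111 × 3.310 = 0.368 mmol/kg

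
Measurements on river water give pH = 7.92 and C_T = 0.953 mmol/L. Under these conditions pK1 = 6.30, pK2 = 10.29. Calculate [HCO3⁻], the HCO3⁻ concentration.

α₁ = 1 / (1 + [H⁺]/K1 + K2/[H⁺]) = 1 / (1 + 10^-1.62 + 10^-2.37)
   = 1 / (1 + 0.023988 + 0.0042658) = 1/1.0283 = 0.9725
[HCO3⁻] = α₁ × DIC = 0.9725 × 0.953 = 0.927 mmol/L

[HCO3⁻] = 0.927 mmol/L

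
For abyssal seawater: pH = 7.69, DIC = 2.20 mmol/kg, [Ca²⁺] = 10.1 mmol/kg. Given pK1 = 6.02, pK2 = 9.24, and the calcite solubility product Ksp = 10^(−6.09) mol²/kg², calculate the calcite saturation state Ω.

α₂ = 1 / (1 + [H⁺]/K2 + [H⁺]²/(K1K2)) = 1 / (1 + 10^+1.55 + 10^-0.12)
   = 1 / (1 + 35.481 + 0.75858) = 1/37.240 = 0.02685
[CO3²⁻] = α₂ × DIC = 0.02685 × 2.20 = 0.05908 mmol/kg
Ksp = 10^(−6.09) = 8.128×10^-7
Ω = [Ca²⁺][CO3²⁻]/Ksp = (10.1×10^-3)(5.908×10^-5) / 8.128×10^-7 = 0.734

Ω = 0.734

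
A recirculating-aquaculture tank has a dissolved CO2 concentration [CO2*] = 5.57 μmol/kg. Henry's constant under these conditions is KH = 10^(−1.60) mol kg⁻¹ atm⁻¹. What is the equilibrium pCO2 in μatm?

pCO2 = 222 μatm

KH = 10^(−1.60) = 2.512×10^-2 mol kg⁻¹ atm⁻¹
pCO2 = [CO2*]/KH = 5.57×10^-6 / 2.512×10^-2 = 2.22×10^-4 atm = 222 μatm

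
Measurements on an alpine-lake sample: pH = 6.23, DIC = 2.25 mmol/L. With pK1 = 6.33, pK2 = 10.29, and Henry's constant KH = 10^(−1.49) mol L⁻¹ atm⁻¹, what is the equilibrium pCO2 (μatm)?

pCO2 = 3.87×10^4 μatm

α₀ = 1 / (1 + K1/[H⁺] + K1K2/[H⁺]²) = 1 / (1 + 10^-0.10 + 10^-4.16)
   = 1 / (1 + 0.79433 + 6.9183×10^-5) = 1/1.7944 = 0.5573
[CO2*] = α₀ × DIC = 0.5573 × 2.25 = 1.254 mmol/L
pCO2 = [CO2*]/KH = 1.254×10^-3 / 3.236×10^-2 = 3.87×10^4 μatm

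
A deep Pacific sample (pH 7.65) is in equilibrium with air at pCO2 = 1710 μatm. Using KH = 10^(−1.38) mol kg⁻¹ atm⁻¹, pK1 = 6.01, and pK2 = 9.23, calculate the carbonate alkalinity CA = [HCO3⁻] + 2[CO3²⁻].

[CO2*] = KH · pCO2 = 10^(−1.38) × 1710×10^-6 = 7.128×10^-5 mol/kg
α₀ = 1/(1 + K1/[H⁺] + K1K2/[H⁺]²) = 1/(1 + 10^+1.64 + 10^+0.06) = 0.02183
DIC = [CO2*]/α₀ = 7.128×10^-5 / 0.02183 = 3.265 mmol/kg
CA = (α₁ + 2α₂)·DIC = (0.9531 + 2×0.02507) × 3.265 = 3.28 mmol/kg

CA = 3.28 mmol/kg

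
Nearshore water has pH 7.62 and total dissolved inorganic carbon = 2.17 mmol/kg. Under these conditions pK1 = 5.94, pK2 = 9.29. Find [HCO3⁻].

[HCO3⁻] = 2.08 mmol/kg

α₁ = 1 / (1 + [H⁺]/K1 + K2/[H⁺]) = 1 / (1 + 10^-1.68 + 10^-1.67)
   = 1 / (1 + 0.020893 + 0.021380) = 1/1.0423 = 0.9594
[HCO3⁻] = α₁ × DIC = 0.9594 × 2.17 = 2.08 mmol/kg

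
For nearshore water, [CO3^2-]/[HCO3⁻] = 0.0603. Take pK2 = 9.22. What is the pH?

From K2 = [H⁺][CO3^2-]/[HCO3⁻]:  pH = pK2 + log₁₀([CO3^2-]/[HCO3⁻])
log₁₀(0.0603) = -1.220
pH = 9.22 + (-1.220) = 8.00

pH = 8.00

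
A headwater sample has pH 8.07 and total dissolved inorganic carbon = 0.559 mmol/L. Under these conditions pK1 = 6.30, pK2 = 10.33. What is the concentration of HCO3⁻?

α₁ = 1 / (1 + [H⁺]/K1 + K2/[H⁺]) = 1 / (1 + 10^-1.77 + 10^-2.26)
   = 1 / (1 + 0.016982 + 0.0054954) = 1/1.0225 = 0.9780
[HCO3⁻] = α₁ × DIC = 0.9780 × 0.559 = 0.547 mmol/L

[HCO3⁻] = 0.547 mmol/L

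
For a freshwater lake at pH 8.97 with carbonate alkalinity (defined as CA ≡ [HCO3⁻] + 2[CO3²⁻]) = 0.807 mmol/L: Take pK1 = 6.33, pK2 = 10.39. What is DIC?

DIC = 0.780 mmol/L

CA = [HCO3⁻] + 2[CO3²⁻] = (α₁ + 2α₂)·DIC
At pH 8.97: [H⁺]/K1 = 10^-2.64 = 0.0022909, K2/[H⁺] = 10^-1.42 = 0.038019
α₁ = 1/(1 + 0.0022909 + 0.038019) = 1/1.0403 = 0.9613; α₂ = α₁·K2/[H⁺] = 0.03655
α₁ + 2α₂ = 1.0343
DIC = CA / (α₁ + 2α₂) = 0.807 / 1.0343 = 0.780 mmol/L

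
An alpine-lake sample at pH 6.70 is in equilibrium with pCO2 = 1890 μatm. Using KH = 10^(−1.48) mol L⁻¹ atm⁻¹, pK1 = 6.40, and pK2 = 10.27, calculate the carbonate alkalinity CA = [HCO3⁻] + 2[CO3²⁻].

[CO2*] = KH · pCO2 = 10^(−1.48) × 1890×10^-6 = 6.258×10^-5 mol/L
α₀ = 1/(1 + K1/[H⁺] + K1K2/[H⁺]²) = 1/(1 + 10^+0.30 + 10^-3.27) = 0.3338
DIC = [CO2*]/α₀ = 6.258×10^-5 / 0.3338 = 0.1875 mmol/L
CA = (α₁ + 2α₂)·DIC = (0.6660 + 2×0.0001793) × 0.1875 = 0.125 mmol/L

CA = 0.125 mmol/L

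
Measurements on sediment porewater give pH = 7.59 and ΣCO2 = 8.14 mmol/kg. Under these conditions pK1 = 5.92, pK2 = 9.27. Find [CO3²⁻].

α₂ = 1 / (1 + [H⁺]/K2 + [H⁺]²/(K1K2)) = 1 / (1 + 10^+1.68 + 10^+0.01)
   = 1 / (1 + 47.863 + 1.0233) = 1/49.886 = 0.02005
[CO3²⁻] = α₂ × DIC = 0.02005 × 8.14 = 0.163 mmol/kg

[CO3²⁻] = 0.163 mmol/kg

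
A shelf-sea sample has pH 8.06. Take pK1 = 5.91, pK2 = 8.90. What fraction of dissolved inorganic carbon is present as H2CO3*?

α₀ = 0.00615

α₀ = 1 / (1 + K1/[H⁺] + K1K2/[H⁺]²) = 1 / (1 + 10^+2.15 + 10^+1.31)
   = 1 / (1 + 141.25 + 20.417) = 1/162.67 = 0.006147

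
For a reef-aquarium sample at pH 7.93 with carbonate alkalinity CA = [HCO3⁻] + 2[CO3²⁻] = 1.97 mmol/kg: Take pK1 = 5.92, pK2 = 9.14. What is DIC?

CA = [HCO3⁻] + 2[CO3²⁻] = (α₁ + 2α₂)·DIC
At pH 7.93: [H⁺]/K1 = 10^-2.01 = 0.0097724, K2/[H⁺] = 10^-1.21 = 0.061660
α₁ = 1/(1 + 0.0097724 + 0.061660) = 1/1.0714 = 0.9333; α₂ = α₁·K2/[H⁺] = 0.05755
α₁ + 2α₂ = 1.0484
DIC = CA / (α₁ + 2α₂) = 1.97 / 1.0484 = 1.88 mmol/kg

DIC = 1.88 mmol/kg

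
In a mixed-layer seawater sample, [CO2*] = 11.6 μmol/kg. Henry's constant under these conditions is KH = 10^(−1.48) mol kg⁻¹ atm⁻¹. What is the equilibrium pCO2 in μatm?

pCO2 = 350 μatm

KH = 10^(−1.48) = 3.311×10^-2 mol kg⁻¹ atm⁻¹
pCO2 = [CO2*]/KH = 11.6×10^-6 / 3.311×10^-2 = 3.50×10^-4 atm = 350 μatm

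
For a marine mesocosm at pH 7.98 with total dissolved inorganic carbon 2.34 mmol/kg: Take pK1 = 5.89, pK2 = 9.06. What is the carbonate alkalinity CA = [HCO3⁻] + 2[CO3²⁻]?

CA = [HCO3⁻] + 2[CO3²⁻] = (α₁ + 2α₂)·DIC
At pH 7.98: [H⁺]/K1 = 10^-2.09 = 0.0081283, K2/[H⁺] = 10^-1.08 = 0.083176
α₁ = 1/(1 + 0.0081283 + 0.083176) = 1/1.0913 = 0.9163; α₂ = α₁·K2/[H⁺] = 0.07622
α₁ + 2α₂ = 1.0688
CA = 1.0688 × 2.34 = 2.50 mmol/kg

CA = 2.50 mmol/kg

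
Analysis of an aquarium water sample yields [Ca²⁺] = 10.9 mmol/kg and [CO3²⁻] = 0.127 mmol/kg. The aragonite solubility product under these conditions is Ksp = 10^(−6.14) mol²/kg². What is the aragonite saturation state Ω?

Ksp = 10^(−6.14) = 7.244×10^-7
Ω = [Ca²⁺][CO3²⁻]/Ksp = (10.9×10^-3)(0.127×10^-3) / 7.244×10^-7 = 1.91

Ω = 1.91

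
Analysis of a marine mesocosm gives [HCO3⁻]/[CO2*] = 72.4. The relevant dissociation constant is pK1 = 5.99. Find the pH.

pH = 7.85

From K1 = [H⁺][HCO3⁻]/[CO2*]:  pH = pK1 + log₁₀([HCO3⁻]/[CO2*])
log₁₀(72.4) = +1.860
pH = 5.99 + (+1.860) = 7.85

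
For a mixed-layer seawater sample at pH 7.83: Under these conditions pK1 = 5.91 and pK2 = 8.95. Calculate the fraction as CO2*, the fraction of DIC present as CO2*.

α₀ = 1 / (1 + K1/[H⁺] + K1K2/[H⁺]²) = 1 / (1 + 10^+1.92 + 10^+0.80)
   = 1 / (1 + 83.176 + 6.3096) = 1/90.486 = 0.01105

α₀ = 0.0111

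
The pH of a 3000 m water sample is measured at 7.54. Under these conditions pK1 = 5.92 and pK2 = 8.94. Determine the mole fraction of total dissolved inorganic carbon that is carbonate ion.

α₂ = 0.0374

α₂ = 1 / (1 + [H⁺]/K2 + [H⁺]²/(K1K2)) = 1 / (1 + 10^+1.40 + 10^-0.22)
   = 1 / (1 + 25.119 + 0.60256) = 1/26.721 = 0.03742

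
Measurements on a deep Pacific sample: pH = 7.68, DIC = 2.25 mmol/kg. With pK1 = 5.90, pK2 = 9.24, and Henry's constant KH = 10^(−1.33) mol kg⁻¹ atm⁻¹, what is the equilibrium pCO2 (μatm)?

pCO2 = 765 μatm

α₀ = 1 / (1 + K1/[H⁺] + K1K2/[H⁺]²) = 1 / (1 + 10^+1.78 + 10^+0.22)
   = 1 / (1 + 60.256 + 1.6596) = 1/62.916 = 0.01589
[CO2*] = α₀ × DIC = 0.01589 × 2.25 = 0.03576 mmol/kg
pCO2 = [CO2*]/KH = 3.576×10^-5 / 4.677×10^-2 = 765 μatm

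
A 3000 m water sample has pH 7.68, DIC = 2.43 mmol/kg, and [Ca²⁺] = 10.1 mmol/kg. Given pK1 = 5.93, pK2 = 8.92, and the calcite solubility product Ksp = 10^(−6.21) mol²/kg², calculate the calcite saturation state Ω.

Ω = 2.13

α₂ = 1 / (1 + [H⁺]/K2 + [H⁺]²/(K1K2)) = 1 / (1 + 10^+1.24 + 10^-0.51)
   = 1 / (1 + 17.378 + 0.30903) = 1/18.687 = 0.05351
[CO3²⁻] = α₂ × DIC = 0.05351 × 2.43 = 0.1300 mmol/kg
Ksp = 10^(−6.21) = 6.166×10^-7
Ω = [Ca²⁺][CO3²⁻]/Ksp = (10.1×10^-3)(1.300×10^-4) / 6.166×10^-7 = 2.13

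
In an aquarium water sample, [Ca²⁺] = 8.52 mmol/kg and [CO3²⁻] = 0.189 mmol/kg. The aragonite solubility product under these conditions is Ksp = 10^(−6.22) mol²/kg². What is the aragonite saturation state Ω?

Ω = 2.67

Ksp = 10^(−6.22) = 6.026×10^-7
Ω = [Ca²⁺][CO3²⁻]/Ksp = (8.52×10^-3)(0.189×10^-3) / 6.026×10^-7 = 2.67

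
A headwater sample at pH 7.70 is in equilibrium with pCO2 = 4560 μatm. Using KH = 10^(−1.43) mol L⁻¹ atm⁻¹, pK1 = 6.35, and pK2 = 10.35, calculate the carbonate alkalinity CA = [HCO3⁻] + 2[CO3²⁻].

CA = 3.81 mmol/L

[CO2*] = KH · pCO2 = 10^(−1.43) × 4560×10^-6 = 1.694×10^-4 mol/L
α₀ = 1/(1 + K1/[H⁺] + K1K2/[H⁺]²) = 1/(1 + 10^+1.35 + 10^-1.30) = 0.04267
DIC = [CO2*]/α₀ = 1.694×10^-4 / 0.04267 = 3.971 mmol/L
CA = (α₁ + 2α₂)·DIC = (0.9552 + 2×0.002138) × 3.971 = 3.81 mmol/L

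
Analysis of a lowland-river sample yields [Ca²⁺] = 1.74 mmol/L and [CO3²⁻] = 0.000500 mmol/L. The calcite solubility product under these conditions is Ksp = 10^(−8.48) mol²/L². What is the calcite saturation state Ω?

Ω = 0.263

Ksp = 10^(−8.48) = 3.311×10^-9
Ω = [Ca²⁺][CO3²⁻]/Ksp = (1.74×10^-3)(0.000500×10^-3) / 3.311×10^-9 = 0.263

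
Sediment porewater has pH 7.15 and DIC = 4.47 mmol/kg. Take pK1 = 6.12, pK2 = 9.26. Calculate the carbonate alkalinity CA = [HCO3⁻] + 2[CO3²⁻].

CA = [HCO3⁻] + 2[CO3²⁻] = (α₁ + 2α₂)·DIC
At pH 7.15: [H⁺]/K1 = 10^-1.03 = 0.093325, K2/[H⁺] = 10^-2.11 = 0.0077625
α₁ = 1/(1 + 0.093325 + 0.0077625) = 1/1.1011 = 0.9082; α₂ = α₁·K2/[H⁺] = 0.007050
α₁ + 2α₂ = 0.9223
CA = 0.9223 × 4.47 = 4.12 mmol/kg

CA = 4.12 mmol/kg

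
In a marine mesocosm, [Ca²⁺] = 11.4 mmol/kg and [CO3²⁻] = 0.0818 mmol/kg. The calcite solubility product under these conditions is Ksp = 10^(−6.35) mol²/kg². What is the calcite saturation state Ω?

Ω = 2.09

Ksp = 10^(−6.35) = 4.467×10^-7
Ω = [Ca²⁺][CO3²⁻]/Ksp = (11.4×10^-3)(0.0818×10^-3) / 4.467×10^-7 = 2.09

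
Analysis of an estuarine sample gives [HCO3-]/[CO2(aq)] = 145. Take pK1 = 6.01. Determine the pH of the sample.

pH = 8.17

From K1 = [H⁺][HCO3-]/[CO2(aq)]:  pH = pK1 + log₁₀([HCO3-]/[CO2(aq)])
log₁₀(145) = +2.161
pH = 6.01 + (+2.161) = 8.17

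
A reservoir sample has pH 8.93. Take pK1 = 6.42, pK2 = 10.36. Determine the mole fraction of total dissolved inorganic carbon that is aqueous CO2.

α₀ = 1 / (1 + K1/[H⁺] + K1K2/[H⁺]²) = 1 / (1 + 10^+2.51 + 10^+1.08)
   = 1 / (1 + 323.59 + 12.023) = 1/336.62 = 0.002971

α₀ = 0.00297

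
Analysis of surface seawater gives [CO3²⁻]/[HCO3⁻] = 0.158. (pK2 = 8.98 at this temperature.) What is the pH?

From K2 = [H⁺][CO3²⁻]/[HCO3⁻]:  pH = pK2 + log₁₀([CO3²⁻]/[HCO3⁻])
log₁₀(0.158) = -0.801
pH = 8.98 + (-0.801) = 8.18

pH = 8.18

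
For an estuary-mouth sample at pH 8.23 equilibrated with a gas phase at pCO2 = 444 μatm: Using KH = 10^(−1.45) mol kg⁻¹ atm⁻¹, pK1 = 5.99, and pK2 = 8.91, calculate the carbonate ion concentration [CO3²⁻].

[CO3²⁻] = 0.572 mmol/kg

[CO2*] = KH · pCO2 = 10^(−1.45) × 444×10^-6 = 1.575×10^-5 mol/kg
α₀ = 1/(1 + K1/[H⁺] + K1K2/[H⁺]²) = 1/(1 + 10^+2.24 + 10^+1.56) = 0.004737
DIC = [CO2*]/α₀ = 1.575×10^-5 / 0.004737 = 3.325 mmol/kg
[CO3²⁻] = α₂·DIC; α₂ = 0.1720, so [CO3²⁻] = 0.1720 × 3.325 = 0.572 mmol/kg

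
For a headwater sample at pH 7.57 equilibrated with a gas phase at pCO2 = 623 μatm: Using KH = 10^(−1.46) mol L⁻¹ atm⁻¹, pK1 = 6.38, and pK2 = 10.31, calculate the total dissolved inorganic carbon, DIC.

[CO2*] = KH · pCO2 = 10^(−1.46) × 623×10^-6 = 2.160×10^-5 mol/L
α₀ = 1/(1 + K1/[H⁺] + K1K2/[H⁺]²) = 1/(1 + 10^+1.19 + 10^-1.55) = 0.06055
DIC = [CO2*]/α₀ = 2.160×10^-5 / 0.06055 = 0.357 mmol/L

DIC = 0.357 mmol/L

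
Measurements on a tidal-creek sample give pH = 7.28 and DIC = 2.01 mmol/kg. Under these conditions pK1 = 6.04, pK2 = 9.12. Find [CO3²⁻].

[CO3²⁻] = 0.0271 mmol/kg

α₂ = 1 / (1 + [H⁺]/K2 + [H⁺]²/(K1K2)) = 1 / (1 + 10^+1.84 + 10^+0.60)
   = 1 / (1 + 69.183 + 3.9811) = 1/74.164 = 0.01348
[CO3²⁻] = α₂ × DIC = 0.01348 × 2.01 = 0.0271 mmol/kg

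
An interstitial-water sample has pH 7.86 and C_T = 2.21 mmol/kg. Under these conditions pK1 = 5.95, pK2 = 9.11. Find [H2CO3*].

[CO2*] = 0.0254 mmol/kg

α₀ = 1 / (1 + K1/[H⁺] + K1K2/[H⁺]²) = 1 / (1 + 10^+1.91 + 10^+0.66)
   = 1 / (1 + 81.283 + 4.5709) = 1/86.854 = 0.01151
[CO2*] = α₀ × DIC = 0.01151 × 2.21 = 0.0254 mmol/kg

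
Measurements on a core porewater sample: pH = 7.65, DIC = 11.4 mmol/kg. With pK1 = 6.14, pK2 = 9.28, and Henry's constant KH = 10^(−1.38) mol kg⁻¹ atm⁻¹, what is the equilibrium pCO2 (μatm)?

α₀ = 1 / (1 + K1/[H⁺] + K1K2/[H⁺]²) = 1 / (1 + 10^+1.51 + 10^-0.12)
   = 1 / (1 + 32.359 + 0.75858) = 1/34.118 = 0.02931
[CO2*] = α₀ × DIC = 0.02931 × 11.4 = 0.3341 mmol/kg
pCO2 = [CO2*]/KH = 3.341×10^-4 / 4.169×10^-2 = 8020 μatm

pCO2 = 8020 μatm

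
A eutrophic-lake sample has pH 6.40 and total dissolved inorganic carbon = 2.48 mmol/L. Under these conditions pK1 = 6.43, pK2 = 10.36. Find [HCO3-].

[HCO3⁻] = 1.20 mmol/L

α₁ = 1 / (1 + [H⁺]/K1 + K2/[H⁺]) = 1 / (1 + 10^+0.03 + 10^-3.96)
   = 1 / (1 + 1.0715 + 0.00010965) = 1/2.0716 = 0.4827
[HCO3⁻] = α₁ × DIC = 0.4827 × 2.48 = 1.20 mmol/L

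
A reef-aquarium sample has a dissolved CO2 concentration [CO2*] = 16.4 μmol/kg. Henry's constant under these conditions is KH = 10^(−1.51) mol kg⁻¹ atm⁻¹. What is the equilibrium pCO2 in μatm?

pCO2 = 531 μatm

KH = 10^(−1.51) = 3.090×10^-2 mol kg⁻¹ atm⁻¹
pCO2 = [CO2*]/KH = 16.4×10^-6 / 3.090×10^-2 = 5.31×10^-4 atm = 531 μatm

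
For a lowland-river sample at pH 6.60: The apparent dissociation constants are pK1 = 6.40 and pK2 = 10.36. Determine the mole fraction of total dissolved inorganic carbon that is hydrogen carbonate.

α₁ = 1 / (1 + [H⁺]/K1 + K2/[H⁺]) = 1 / (1 + 10^-0.20 + 10^-3.76)
   = 1 / (1 + 0.63096 + 0.00017378) = 1/1.6311 = 0.6131

α₁ = 0.613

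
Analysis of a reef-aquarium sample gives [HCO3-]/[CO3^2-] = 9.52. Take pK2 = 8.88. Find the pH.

pH = 7.90

From K2 = [H⁺][CO3^2-]/[HCO3-]:  pH = pK2 − log₁₀([HCO3-]/[CO3^2-])
log₁₀(9.52) = +0.979
pH = 8.88 − (+0.979) = 7.90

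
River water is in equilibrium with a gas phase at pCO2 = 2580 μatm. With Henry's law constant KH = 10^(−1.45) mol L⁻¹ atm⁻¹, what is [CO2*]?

KH = 10^(−1.45) = 3.548×10^-2 mol L⁻¹ atm⁻¹
[CO2*] = KH · pCO2 = 3.548×10^-2 × 2580×10^-6 atm = 9.15×10^-5 mol/L

[CO2*] = 91.5 μmol/L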